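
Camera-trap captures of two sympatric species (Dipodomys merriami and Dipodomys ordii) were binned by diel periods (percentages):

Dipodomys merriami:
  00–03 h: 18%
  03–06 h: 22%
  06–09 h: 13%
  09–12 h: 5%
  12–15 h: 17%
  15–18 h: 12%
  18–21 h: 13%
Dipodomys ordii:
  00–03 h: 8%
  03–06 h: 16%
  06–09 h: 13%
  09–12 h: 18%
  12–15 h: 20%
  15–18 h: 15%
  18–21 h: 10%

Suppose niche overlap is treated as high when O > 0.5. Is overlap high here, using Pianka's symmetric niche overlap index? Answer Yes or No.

Yes

Convert percentages to proportions (divide by 100).
Σ p₁ᵢp₂ᵢ = 0.0144 + 0.0352 + 0.0169 + 0.0090 + 0.0340 + 0.0180 + 0.0130 = 0.1405
Σp_1ᵢ² = 0.18² + 0.22² + 0.13² + 0.05² + 0.17² + 0.12² + 0.13² = 0.0324 + 0.0484 + 0.0169 + 0.0025 + 0.0289 + 0.0144 + 0.0169 = 0.1604
Σp_2ᵢ² = 0.08² + 0.16² + 0.13² + 0.18² + 0.20² + 0.15² + 0.10² = 0.0064 + 0.0256 + 0.0169 + 0.0324 + 0.0400 + 0.0225 + 0.0100 = 0.1538
O = 0.1405 / √(0.1604 × 0.1538) = 0.1405 / 0.15707 = 0.8945
O = 0.8945 > 0.5 → Yes.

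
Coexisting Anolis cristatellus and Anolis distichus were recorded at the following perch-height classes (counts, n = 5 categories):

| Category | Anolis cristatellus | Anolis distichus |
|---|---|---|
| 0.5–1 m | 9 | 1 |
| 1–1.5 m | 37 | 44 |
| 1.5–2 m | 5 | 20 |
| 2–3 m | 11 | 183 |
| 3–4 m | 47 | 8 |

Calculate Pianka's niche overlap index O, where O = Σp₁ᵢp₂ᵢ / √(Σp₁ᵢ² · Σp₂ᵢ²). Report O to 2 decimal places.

Proportions for Anolis cristatellus (n=109): 9/109=0.0826, 37/109=0.3394, 5/109=0.0459, 11/109=0.1009, 47/109=0.4312
Proportions for Anolis distichus (n=256): 1/256=0.0039, 44/256=0.1719, 20/256=0.0781, 183/256=0.7148, 8/256=0.0313
Σ p₁ᵢp₂ᵢ = 0.000322 + 0.058343 + 0.003585 + 0.072123 + 0.013497 = 0.147870
Σp_1ᵢ² = 0.0826² + 0.3394² + 0.0459² + 0.1009² + 0.4312² = 0.006823 + 0.115192 + 0.002107 + 0.010181 + 0.185933 = 0.320236
Σp_2ᵢ² = 0.0039² + 0.1719² + 0.0781² + 0.7148² + 0.0313² = 0.000015 + 0.029550 + 0.006100 + 0.510939 + 0.000980 = 0.547584
O = 0.147870 / √(0.320236 × 0.547584) = 0.147870 / 0.4187554 = 0.3531

0.35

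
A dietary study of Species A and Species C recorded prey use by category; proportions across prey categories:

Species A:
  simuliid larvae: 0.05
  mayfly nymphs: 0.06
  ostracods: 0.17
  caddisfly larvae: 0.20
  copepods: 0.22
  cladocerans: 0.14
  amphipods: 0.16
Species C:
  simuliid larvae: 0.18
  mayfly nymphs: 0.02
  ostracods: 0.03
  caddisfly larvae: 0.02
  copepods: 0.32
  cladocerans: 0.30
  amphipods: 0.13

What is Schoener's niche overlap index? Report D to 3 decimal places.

0.610

Σ|p₁ᵢ − p₂ᵢ| = 0.13 + 0.04 + 0.14 + 0.18 + 0.10 + 0.16 + 0.03 = 0.78
D = 1 − ½ × 0.78 = 1 − 0.390 = 0.61000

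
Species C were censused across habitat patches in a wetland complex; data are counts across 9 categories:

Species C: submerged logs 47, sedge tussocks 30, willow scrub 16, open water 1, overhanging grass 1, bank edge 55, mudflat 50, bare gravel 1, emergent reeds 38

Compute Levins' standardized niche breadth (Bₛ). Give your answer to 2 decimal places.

0.57

Proportions for Species C (n=239): 47/239=0.1967, 30/239=0.1255, 16/239=0.0669, 1/239=0.0042, 1/239=0.0042, 55/239=0.2301, 50/239=0.2092, 1/239=0.0042, 38/239=0.1590
Σpᵢ² = 0.1967² + 0.1255² + 0.0669² + 0.0042² + 0.0042² + 0.2301² + 0.2092² + 0.0042² + 0.1590² = 0.038691 + 0.015750 + 0.004476 + 0.000018 + 0.000018 + 0.052946 + 0.043765 + 0.000018 + 0.025281 = 0.180963
B = 1 / 0.180963 = 5.5260
Bₛ = (B − 1)/(n − 1) = (5.5260 − 1)/(9 − 1) = 4.5260/8 = 0.5658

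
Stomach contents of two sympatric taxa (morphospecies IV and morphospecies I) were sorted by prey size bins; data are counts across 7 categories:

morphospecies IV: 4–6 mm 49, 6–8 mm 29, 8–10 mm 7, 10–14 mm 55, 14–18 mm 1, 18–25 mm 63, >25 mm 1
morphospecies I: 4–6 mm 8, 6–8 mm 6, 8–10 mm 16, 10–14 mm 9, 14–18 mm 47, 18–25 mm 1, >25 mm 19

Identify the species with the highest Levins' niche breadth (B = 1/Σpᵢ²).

Proportions for morphospecies IV (n=205): 49/205=0.2390, 29/205=0.1415, 7/205=0.0341, 55/205=0.2683, 1/205=0.0049, 63/205=0.3073, 1/205=0.0049
Proportions for morphospecies I (n=106): 8/106=0.0755, 6/106=0.0566, 16/106=0.1509, 9/106=0.0849, 47/106=0.4434, 1/106=0.0094, 19/106=0.1792
Σp_IVᵢ² = 0.2390² + 0.1415² + 0.0341² + 0.2683² + 0.0049² + 0.3073² + 0.0049² = 0.057121 + 0.020022 + 0.001163 + 0.071985 + 0.000024 + 0.094433 + 0.000024 = 0.244772
B_IV = 1 / 0.244772 = 4.0854
Σp_Iᵢ² = 0.0755² + 0.0566² + 0.1509² + 0.0849² + 0.4434² + 0.0094² + 0.1792² = 0.005700 + 0.003204 + 0.022771 + 0.007208 + 0.196604 + 0.000088 + 0.032113 = 0.267688
B_I = 1 / 0.267688 = 3.7357
Highest B → broadest niche (most generalist): morphospecies IV (B = 4.09).

morphospecies IV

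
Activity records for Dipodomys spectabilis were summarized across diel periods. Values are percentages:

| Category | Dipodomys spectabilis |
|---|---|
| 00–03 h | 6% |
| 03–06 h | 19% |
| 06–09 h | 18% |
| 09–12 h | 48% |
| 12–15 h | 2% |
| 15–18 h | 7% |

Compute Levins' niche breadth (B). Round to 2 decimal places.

Convert percentages to proportions (divide by 100).
Σpᵢ² = 0.06² + 0.19² + 0.18² + 0.48² + 0.02² + 0.07² = 0.0036 + 0.0361 + 0.0324 + 0.2304 + 0.0004 + 0.0049 = 0.3078
B = 1 / 0.3078 = 3.2489

3.25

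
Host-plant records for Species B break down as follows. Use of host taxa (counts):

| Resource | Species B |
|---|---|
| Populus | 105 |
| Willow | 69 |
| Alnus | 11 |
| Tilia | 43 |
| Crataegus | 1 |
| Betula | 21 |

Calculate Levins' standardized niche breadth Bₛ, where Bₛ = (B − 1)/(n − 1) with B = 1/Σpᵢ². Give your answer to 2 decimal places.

Proportions for Species B (n=250): 105/250=0.4200, 69/250=0.2760, 11/250=0.0440, 43/250=0.1720, 1/250=0.0040, 21/250=0.0840
Σpᵢ² = 0.4200² + 0.2760² + 0.0440² + 0.1720² + 0.0040² + 0.0840² = 0.176400 + 0.076176 + 0.001936 + 0.029584 + 0.000016 + 0.007056 = 0.291168
B = 1 / 0.291168 = 3.4344
Bₛ = (B − 1)/(n − 1) = (3.4344 − 1)/(6 − 1) = 2.4344/5 = 0.4869

0.49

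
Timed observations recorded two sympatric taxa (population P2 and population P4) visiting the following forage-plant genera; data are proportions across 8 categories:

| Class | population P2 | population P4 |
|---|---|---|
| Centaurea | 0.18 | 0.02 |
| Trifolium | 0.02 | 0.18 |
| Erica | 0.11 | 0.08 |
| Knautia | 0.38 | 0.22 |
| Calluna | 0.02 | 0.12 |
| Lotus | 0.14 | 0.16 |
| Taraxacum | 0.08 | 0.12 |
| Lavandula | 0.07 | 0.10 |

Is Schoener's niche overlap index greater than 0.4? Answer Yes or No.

Σ|p₁ᵢ − p₂ᵢ| = 0.16 + 0.16 + 0.03 + 0.16 + 0.10 + 0.02 + 0.04 + 0.03 = 0.70
D = 1 − ½ × 0.70 = 1 − 0.350 = 0.6500
D = 0.6500 > 0.4 → Yes.

Yes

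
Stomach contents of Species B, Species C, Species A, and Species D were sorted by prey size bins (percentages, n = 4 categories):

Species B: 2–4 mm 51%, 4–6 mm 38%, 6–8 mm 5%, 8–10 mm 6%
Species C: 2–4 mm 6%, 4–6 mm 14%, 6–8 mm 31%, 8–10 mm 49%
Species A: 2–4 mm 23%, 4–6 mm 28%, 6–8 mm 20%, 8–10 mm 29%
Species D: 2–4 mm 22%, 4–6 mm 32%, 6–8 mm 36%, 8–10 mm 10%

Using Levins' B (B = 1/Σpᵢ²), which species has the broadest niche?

Species A

Convert percentages to proportions (divide by 100).
Σp_Bᵢ² = 0.51² + 0.38² + 0.05² + 0.06² = 0.2601 + 0.1444 + 0.0025 + 0.0036 = 0.4106
B_B = 1 / 0.4106 = 2.4355
Σp_Cᵢ² = 0.06² + 0.14² + 0.31² + 0.49² = 0.0036 + 0.0196 + 0.0961 + 0.2401 = 0.3594
B_C = 1 / 0.3594 = 2.7824
Σp_Aᵢ² = 0.23² + 0.28² + 0.20² + 0.29² = 0.0529 + 0.0784 + 0.0400 + 0.0841 = 0.2554
B_A = 1 / 0.2554 = 3.9154
Σp_Dᵢ² = 0.22² + 0.32² + 0.36² + 0.10² = 0.0484 + 0.1024 + 0.1296 + 0.0100 = 0.2904
B_D = 1 / 0.2904 = 3.4435
Highest B → broadest niche (most generalist): Species A (B = 3.92).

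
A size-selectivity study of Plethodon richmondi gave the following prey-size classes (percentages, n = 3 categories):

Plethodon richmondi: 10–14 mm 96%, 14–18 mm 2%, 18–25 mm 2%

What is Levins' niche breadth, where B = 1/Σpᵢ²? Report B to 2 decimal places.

Convert percentages to proportions (divide by 100).
Σpᵢ² = 0.96² + 0.02² + 0.02² = 0.9216 + 0.0004 + 0.0004 = 0.9224
B = 1 / 0.9224 = 1.0841

1.08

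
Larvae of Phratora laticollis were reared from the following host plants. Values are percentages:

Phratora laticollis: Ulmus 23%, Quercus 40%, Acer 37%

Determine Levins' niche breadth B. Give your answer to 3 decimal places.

2.859

Convert percentages to proportions (divide by 100).
Σpᵢ² = 0.23² + 0.40² + 0.37² = 0.0529 + 0.1600 + 0.1369 = 0.3498
B = 1 / 0.3498 = 2.85878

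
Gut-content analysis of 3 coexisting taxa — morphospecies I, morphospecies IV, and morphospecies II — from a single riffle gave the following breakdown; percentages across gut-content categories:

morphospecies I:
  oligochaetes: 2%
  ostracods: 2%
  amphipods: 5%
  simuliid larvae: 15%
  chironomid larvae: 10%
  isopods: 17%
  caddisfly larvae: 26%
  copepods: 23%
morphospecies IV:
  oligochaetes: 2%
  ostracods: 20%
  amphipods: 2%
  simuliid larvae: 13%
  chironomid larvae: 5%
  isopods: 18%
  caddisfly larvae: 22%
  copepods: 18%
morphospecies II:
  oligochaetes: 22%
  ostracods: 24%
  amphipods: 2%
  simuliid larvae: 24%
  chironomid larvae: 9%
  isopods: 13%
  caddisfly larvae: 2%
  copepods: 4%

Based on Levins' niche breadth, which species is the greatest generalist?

morphospecies IV

Convert percentages to proportions (divide by 100).
Σp_Iᵢ² = 0.02² + 0.02² + 0.05² + 0.15² + 0.10² + 0.17² + 0.26² + 0.23² = 0.0004 + 0.0004 + 0.0025 + 0.0225 + 0.0100 + 0.0289 + 0.0676 + 0.0529 = 0.1852
B_I = 1 / 0.1852 = 5.3996
Σp_IVᵢ² = 0.02² + 0.20² + 0.02² + 0.13² + 0.05² + 0.18² + 0.22² + 0.18² = 0.0004 + 0.0400 + 0.0004 + 0.0169 + 0.0025 + 0.0324 + 0.0484 + 0.0324 = 0.1734
B_IV = 1 / 0.1734 = 5.7670
Σp_IIᵢ² = 0.22² + 0.24² + 0.02² + 0.24² + 0.09² + 0.13² + 0.02² + 0.04² = 0.0484 + 0.0576 + 0.0004 + 0.0576 + 0.0081 + 0.0169 + 0.0004 + 0.0016 = 0.1910
B_II = 1 / 0.1910 = 5.2356
Highest B → broadest niche (most generalist): morphospecies IV (B = 5.77).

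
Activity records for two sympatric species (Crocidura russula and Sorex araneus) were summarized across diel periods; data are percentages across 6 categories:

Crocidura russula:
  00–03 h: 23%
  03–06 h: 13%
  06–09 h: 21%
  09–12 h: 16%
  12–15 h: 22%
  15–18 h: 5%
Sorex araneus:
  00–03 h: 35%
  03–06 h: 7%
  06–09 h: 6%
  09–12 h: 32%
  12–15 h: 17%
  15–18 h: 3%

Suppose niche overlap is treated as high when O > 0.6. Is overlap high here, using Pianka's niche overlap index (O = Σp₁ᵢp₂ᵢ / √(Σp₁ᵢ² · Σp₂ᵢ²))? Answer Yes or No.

Yes

Convert percentages to proportions (divide by 100).
Σ p₁ᵢp₂ᵢ = 0.0805 + 0.0091 + 0.0126 + 0.0512 + 0.0374 + 0.0015 = 0.1923
Σp_1ᵢ² = 0.23² + 0.13² + 0.21² + 0.16² + 0.22² + 0.05² = 0.0529 + 0.0169 + 0.0441 + 0.0256 + 0.0484 + 0.0025 = 0.1904
Σp_2ᵢ² = 0.35² + 0.07² + 0.06² + 0.32² + 0.17² + 0.03² = 0.1225 + 0.0049 + 0.0036 + 0.1024 + 0.0289 + 0.0009 = 0.2632
O = 0.1923 / √(0.1904 × 0.2632) = 0.1923 / 0.22386 = 0.8590
O = 0.8590 > 0.6 → Yes.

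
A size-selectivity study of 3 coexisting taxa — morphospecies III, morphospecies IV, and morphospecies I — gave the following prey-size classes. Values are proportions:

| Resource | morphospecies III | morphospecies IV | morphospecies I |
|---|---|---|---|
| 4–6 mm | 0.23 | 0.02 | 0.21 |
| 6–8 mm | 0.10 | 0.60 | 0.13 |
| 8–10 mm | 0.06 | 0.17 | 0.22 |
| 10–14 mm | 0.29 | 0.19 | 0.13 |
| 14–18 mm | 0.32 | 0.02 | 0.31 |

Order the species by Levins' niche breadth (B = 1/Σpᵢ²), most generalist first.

Σp_IIIᵢ² = 0.23² + 0.10² + 0.06² + 0.29² + 0.32² = 0.0529 + 0.0100 + 0.0036 + 0.0841 + 0.1024 = 0.2530
B_III = 1 / 0.2530 = 3.9526
Σp_IVᵢ² = 0.02² + 0.60² + 0.17² + 0.19² + 0.02² = 0.0004 + 0.3600 + 0.0289 + 0.0361 + 0.0004 = 0.4258
B_IV = 1 / 0.4258 = 2.3485
Σp_Iᵢ² = 0.21² + 0.13² + 0.22² + 0.13² + 0.31² = 0.0441 + 0.0169 + 0.0484 + 0.0169 + 0.0961 = 0.2224
B_I = 1 / 0.2224 = 4.4964
Ranking by B (broadest → narrowest): morphospecies I (4.50) > morphospecies III (3.95) > morphospecies IV (2.35)

morphospecies I > morphospecies III > morphospecies IV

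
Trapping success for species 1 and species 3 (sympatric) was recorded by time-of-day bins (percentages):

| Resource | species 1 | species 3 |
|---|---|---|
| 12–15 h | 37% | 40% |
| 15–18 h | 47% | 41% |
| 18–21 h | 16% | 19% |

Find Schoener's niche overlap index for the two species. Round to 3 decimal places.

0.940

Convert percentages to proportions (divide by 100).
Σ|p₁ᵢ − p₂ᵢ| = 0.03 + 0.06 + 0.03 = 0.12
D = 1 − ½ × 0.12 = 1 − 0.060 = 0.94000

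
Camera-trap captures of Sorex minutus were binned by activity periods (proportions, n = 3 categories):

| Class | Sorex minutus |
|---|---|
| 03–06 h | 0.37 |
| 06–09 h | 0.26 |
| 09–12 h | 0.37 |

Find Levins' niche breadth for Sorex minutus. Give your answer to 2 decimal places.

Σpᵢ² = 0.37² + 0.26² + 0.37² = 0.1369 + 0.0676 + 0.1369 = 0.3414
B = 1 / 0.3414 = 2.9291

2.93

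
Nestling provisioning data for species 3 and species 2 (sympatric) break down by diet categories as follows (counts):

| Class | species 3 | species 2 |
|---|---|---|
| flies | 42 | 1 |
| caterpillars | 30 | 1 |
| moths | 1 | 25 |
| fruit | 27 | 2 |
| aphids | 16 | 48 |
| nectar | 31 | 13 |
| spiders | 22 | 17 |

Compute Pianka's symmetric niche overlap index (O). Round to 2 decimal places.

0.41

Proportions for species 3 (n=169): 42/169=0.2485, 30/169=0.1775, 1/169=0.0059, 27/169=0.1598, 16/169=0.0947, 31/169=0.1834, 22/169=0.1302
Proportions for species 2 (n=107): 1/107=0.0093, 1/107=0.0093, 25/107=0.2336, 2/107=0.0187, 48/107=0.4486, 13/107=0.1215, 17/107=0.1589
Σ p₁ᵢp₂ᵢ = 0.002311 + 0.001651 + 0.001378 + 0.002988 + 0.042482 + 0.022283 + 0.020689 = 0.093782
Σp_1ᵢ² = 0.2485² + 0.1775² + 0.0059² + 0.1598² + 0.0947² + 0.1834² + 0.1302² = 0.061752 + 0.031506 + 0.000035 + 0.025536 + 0.008968 + 0.033636 + 0.016952 = 0.178385
Σp_2ᵢ² = 0.0093² + 0.0093² + 0.2336² + 0.0187² + 0.4486² + 0.1215² + 0.1589² = 0.000086 + 0.000086 + 0.054569 + 0.000350 + 0.201242 + 0.014762 + 0.025249 = 0.296344
O = 0.093782 / √(0.178385 × 0.296344) = 0.093782 / 0.2299203 = 0.4079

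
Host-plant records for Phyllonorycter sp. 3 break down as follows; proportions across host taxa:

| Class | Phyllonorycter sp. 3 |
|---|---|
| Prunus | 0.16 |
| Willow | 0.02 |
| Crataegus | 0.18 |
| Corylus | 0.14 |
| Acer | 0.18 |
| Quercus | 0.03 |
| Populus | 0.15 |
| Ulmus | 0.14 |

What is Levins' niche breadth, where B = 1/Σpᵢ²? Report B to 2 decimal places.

Σpᵢ² = 0.16² + 0.02² + 0.18² + 0.14² + 0.18² + 0.03² + 0.15² + 0.14² = 0.0256 + 0.0004 + 0.0324 + 0.0196 + 0.0324 + 0.0009 + 0.0225 + 0.0196 = 0.1534
B = 1 / 0.1534 = 6.5189

6.52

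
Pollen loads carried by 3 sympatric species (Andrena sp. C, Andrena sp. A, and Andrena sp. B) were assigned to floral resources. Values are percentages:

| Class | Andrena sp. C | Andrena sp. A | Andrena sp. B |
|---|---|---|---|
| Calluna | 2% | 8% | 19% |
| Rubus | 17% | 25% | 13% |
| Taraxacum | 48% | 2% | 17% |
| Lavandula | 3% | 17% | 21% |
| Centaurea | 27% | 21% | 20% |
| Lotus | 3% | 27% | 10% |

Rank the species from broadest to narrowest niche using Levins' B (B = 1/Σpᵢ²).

Convert percentages to proportions (divide by 100).
Σp_Cᵢ² = 0.02² + 0.17² + 0.48² + 0.03² + 0.27² + 0.03² = 0.0004 + 0.0289 + 0.2304 + 0.0009 + 0.0729 + 0.0009 = 0.3344
B_C = 1 / 0.3344 = 2.9904
Σp_Aᵢ² = 0.08² + 0.25² + 0.02² + 0.17² + 0.21² + 0.27² = 0.0064 + 0.0625 + 0.0004 + 0.0289 + 0.0441 + 0.0729 = 0.2152
B_A = 1 / 0.2152 = 4.6468
Σp_Bᵢ² = 0.19² + 0.13² + 0.17² + 0.21² + 0.20² + 0.10² = 0.0361 + 0.0169 + 0.0289 + 0.0441 + 0.0400 + 0.0100 = 0.1760
B_B = 1 / 0.1760 = 5.6818
Ranking by B (broadest → narrowest): Andrena sp. B (5.68) > Andrena sp. A (4.65) > Andrena sp. C (2.99)

Andrena sp. B > Andrena sp. A > Andrena sp. C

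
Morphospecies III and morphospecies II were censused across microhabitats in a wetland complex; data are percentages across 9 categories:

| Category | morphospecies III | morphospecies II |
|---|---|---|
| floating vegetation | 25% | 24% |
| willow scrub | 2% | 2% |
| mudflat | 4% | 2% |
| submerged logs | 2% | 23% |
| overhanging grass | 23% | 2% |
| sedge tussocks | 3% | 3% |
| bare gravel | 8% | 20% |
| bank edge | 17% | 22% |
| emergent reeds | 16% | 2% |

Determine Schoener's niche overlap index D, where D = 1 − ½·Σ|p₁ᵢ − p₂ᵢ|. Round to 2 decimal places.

0.62

Convert percentages to proportions (divide by 100).
Σ|p₁ᵢ − p₂ᵢ| = 0.01 + 0.00 + 0.02 + 0.21 + 0.21 + 0.00 + 0.12 + 0.05 + 0.14 = 0.76
D = 1 − ½ × 0.76 = 1 − 0.380 = 0.6200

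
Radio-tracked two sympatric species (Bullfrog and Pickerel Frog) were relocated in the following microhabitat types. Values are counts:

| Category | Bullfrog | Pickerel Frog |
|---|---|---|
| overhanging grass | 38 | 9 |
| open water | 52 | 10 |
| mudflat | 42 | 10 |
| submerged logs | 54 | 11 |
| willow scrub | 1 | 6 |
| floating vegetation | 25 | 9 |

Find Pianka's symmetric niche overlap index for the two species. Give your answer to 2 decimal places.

0.95

Proportions for Bullfrog (n=212): 38/212=0.1792, 52/212=0.2453, 42/212=0.1981, 54/212=0.2547, 1/212=0.0047, 25/212=0.1179
Proportions for Pickerel Frog (n=55): 9/55=0.1636, 10/55=0.1818, 10/55=0.1818, 11/55=0.2000, 6/55=0.1091, 9/55=0.1636
Σ p₁ᵢp₂ᵢ = 0.029317 + 0.044596 + 0.036015 + 0.050940 + 0.000513 + 0.019288 = 0.180669
Σp_1ᵢ² = 0.1792² + 0.2453² + 0.1981² + 0.2547² + 0.0047² + 0.1179² = 0.032113 + 0.060172 + 0.039244 + 0.064872 + 0.000022 + 0.013900 = 0.210323
Σp_2ᵢ² = 0.1636² + 0.1818² + 0.1818² + 0.2000² + 0.1091² + 0.1636² = 0.026765 + 0.033051 + 0.033051 + 0.040000 + 0.011903 + 0.026765 = 0.171535
O = 0.180669 / √(0.210323 × 0.171535) = 0.180669 / 0.1899415 = 0.9512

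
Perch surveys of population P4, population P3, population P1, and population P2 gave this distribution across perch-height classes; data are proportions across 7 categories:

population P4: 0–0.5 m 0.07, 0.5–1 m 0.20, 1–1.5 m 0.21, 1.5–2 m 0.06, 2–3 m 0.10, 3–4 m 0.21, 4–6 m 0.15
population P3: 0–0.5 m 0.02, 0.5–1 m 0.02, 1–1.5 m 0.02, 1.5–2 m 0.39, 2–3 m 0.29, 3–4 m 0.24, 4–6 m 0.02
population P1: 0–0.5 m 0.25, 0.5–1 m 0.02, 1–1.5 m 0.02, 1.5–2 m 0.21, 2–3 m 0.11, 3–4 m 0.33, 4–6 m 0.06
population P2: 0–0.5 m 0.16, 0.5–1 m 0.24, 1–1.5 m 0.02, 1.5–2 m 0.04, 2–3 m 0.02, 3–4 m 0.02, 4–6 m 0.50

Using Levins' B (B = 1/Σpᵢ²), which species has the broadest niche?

population P4

Σp_P4ᵢ² = 0.07² + 0.20² + 0.21² + 0.06² + 0.10² + 0.21² + 0.15² = 0.0049 + 0.0400 + 0.0441 + 0.0036 + 0.0100 + 0.0441 + 0.0225 = 0.1692
B_P4 = 1 / 0.1692 = 5.9102
Σp_P3ᵢ² = 0.02² + 0.02² + 0.02² + 0.39² + 0.29² + 0.24² + 0.02² = 0.0004 + 0.0004 + 0.0004 + 0.1521 + 0.0841 + 0.0576 + 0.0004 = 0.2954
B_P3 = 1 / 0.2954 = 3.3852
Σp_P1ᵢ² = 0.25² + 0.02² + 0.02² + 0.21² + 0.11² + 0.33² + 0.06² = 0.0625 + 0.0004 + 0.0004 + 0.0441 + 0.0121 + 0.1089 + 0.0036 = 0.2320
B_P1 = 1 / 0.2320 = 4.3103
Σp_P2ᵢ² = 0.16² + 0.24² + 0.02² + 0.04² + 0.02² + 0.02² + 0.50² = 0.0256 + 0.0576 + 0.0004 + 0.0016 + 0.0004 + 0.0004 + 0.2500 = 0.3360
B_P2 = 1 / 0.3360 = 2.9762
Highest B → broadest niche (most generalist): population P4 (B = 5.91).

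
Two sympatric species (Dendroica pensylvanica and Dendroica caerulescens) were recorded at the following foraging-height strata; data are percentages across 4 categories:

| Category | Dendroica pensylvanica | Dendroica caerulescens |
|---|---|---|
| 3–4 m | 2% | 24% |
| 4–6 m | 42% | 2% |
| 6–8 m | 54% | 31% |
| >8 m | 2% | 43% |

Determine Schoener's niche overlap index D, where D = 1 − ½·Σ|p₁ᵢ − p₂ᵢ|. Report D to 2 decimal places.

Convert percentages to proportions (divide by 100).
Σ|p₁ᵢ − p₂ᵢ| = 0.22 + 0.40 + 0.23 + 0.41 = 1.26
D = 1 − ½ × 1.26 = 1 − 0.630 = 0.3700

0.37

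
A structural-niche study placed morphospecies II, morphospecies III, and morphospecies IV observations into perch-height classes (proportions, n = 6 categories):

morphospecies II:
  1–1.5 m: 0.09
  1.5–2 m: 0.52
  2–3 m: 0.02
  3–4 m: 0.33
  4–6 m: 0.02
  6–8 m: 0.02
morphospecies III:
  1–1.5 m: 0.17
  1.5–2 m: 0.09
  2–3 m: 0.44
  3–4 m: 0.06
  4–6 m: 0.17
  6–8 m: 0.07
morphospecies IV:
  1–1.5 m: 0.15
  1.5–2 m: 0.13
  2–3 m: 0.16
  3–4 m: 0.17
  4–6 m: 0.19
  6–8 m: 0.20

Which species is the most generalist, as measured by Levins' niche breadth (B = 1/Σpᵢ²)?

Σp_IIᵢ² = 0.09² + 0.52² + 0.02² + 0.33² + 0.02² + 0.02² = 0.0081 + 0.2704 + 0.0004 + 0.1089 + 0.0004 + 0.0004 = 0.3886
B_II = 1 / 0.3886 = 2.5733
Σp_IIIᵢ² = 0.17² + 0.09² + 0.44² + 0.06² + 0.17² + 0.07² = 0.0289 + 0.0081 + 0.1936 + 0.0036 + 0.0289 + 0.0049 = 0.2680
B_III = 1 / 0.2680 = 3.7313
Σp_IVᵢ² = 0.15² + 0.13² + 0.16² + 0.17² + 0.19² + 0.20² = 0.0225 + 0.0169 + 0.0256 + 0.0289 + 0.0361 + 0.0400 = 0.1700
B_IV = 1 / 0.1700 = 5.8824
Highest B → broadest niche (most generalist): morphospecies IV (B = 5.88).

morphospecies IV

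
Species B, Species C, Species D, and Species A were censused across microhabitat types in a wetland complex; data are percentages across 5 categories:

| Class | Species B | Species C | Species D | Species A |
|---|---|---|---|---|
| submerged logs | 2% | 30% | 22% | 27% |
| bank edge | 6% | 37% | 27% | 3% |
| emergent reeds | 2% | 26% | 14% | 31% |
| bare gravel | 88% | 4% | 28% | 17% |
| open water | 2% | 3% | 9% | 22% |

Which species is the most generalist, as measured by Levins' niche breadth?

Convert percentages to proportions (divide by 100).
Σp_Bᵢ² = 0.02² + 0.06² + 0.02² + 0.88² + 0.02² = 0.0004 + 0.0036 + 0.0004 + 0.7744 + 0.0004 = 0.7792
B_B = 1 / 0.7792 = 1.2834
Σp_Cᵢ² = 0.30² + 0.37² + 0.26² + 0.04² + 0.03² = 0.0900 + 0.1369 + 0.0676 + 0.0016 + 0.0009 = 0.2970
B_C = 1 / 0.2970 = 3.3670
Σp_Dᵢ² = 0.22² + 0.27² + 0.14² + 0.28² + 0.09² = 0.0484 + 0.0729 + 0.0196 + 0.0784 + 0.0081 = 0.2274
B_D = 1 / 0.2274 = 4.3975
Σp_Aᵢ² = 0.27² + 0.03² + 0.31² + 0.17² + 0.22² = 0.0729 + 0.0009 + 0.0961 + 0.0289 + 0.0484 = 0.2472
B_A = 1 / 0.2472 = 4.0453
Highest B → broadest niche (most generalist): Species D (B = 4.40).

Species D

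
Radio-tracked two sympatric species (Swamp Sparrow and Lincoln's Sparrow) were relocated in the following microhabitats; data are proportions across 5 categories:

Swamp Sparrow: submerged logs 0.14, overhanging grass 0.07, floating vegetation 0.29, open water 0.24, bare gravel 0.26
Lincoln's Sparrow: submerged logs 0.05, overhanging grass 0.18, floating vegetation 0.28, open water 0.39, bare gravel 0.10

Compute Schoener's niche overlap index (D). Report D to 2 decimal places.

0.74

Σ|p₁ᵢ − p₂ᵢ| = 0.09 + 0.11 + 0.01 + 0.15 + 0.16 = 0.52
D = 1 − ½ × 0.52 = 1 − 0.260 = 0.7400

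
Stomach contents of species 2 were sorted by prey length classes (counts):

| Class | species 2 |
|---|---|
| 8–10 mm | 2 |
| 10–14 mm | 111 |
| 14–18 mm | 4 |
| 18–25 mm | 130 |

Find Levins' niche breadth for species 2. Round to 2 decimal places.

Proportions for species 2 (n=247): 2/247=0.0081, 111/247=0.4494, 4/247=0.0162, 130/247=0.5263
Σpᵢ² = 0.0081² + 0.4494² + 0.0162² + 0.5263² = 0.000066 + 0.201960 + 0.000262 + 0.276992 = 0.479280
B = 1 / 0.479280 = 2.0865

2.09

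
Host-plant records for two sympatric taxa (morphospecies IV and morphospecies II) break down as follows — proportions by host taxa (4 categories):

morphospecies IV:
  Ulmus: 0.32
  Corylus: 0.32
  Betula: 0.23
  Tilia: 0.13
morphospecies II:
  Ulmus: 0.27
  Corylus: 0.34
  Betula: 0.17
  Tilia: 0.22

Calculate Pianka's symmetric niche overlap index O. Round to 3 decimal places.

Σ p₁ᵢp₂ᵢ = 0.0864 + 0.1088 + 0.0391 + 0.0286 = 0.2629
Σp_1ᵢ² = 0.32² + 0.32² + 0.23² + 0.13² = 0.1024 + 0.1024 + 0.0529 + 0.0169 = 0.2746
Σp_2ᵢ² = 0.27² + 0.34² + 0.17² + 0.22² = 0.0729 + 0.1156 + 0.0289 + 0.0484 = 0.2658
O = 0.2629 / √(0.2746 × 0.2658) = 0.2629 / 0.270164 = 0.97311

0.973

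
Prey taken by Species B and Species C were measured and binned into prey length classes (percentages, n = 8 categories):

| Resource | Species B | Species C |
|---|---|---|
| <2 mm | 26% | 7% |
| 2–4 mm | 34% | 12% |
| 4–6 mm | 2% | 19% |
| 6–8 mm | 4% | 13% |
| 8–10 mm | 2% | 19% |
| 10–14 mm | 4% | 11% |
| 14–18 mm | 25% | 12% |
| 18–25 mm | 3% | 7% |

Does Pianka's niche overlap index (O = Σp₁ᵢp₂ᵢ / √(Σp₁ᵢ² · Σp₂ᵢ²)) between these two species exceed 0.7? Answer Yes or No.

No

Convert percentages to proportions (divide by 100).
Σ p₁ᵢp₂ᵢ = 0.0182 + 0.0408 + 0.0038 + 0.0052 + 0.0038 + 0.0044 + 0.0300 + 0.0021 = 0.1083
Σp_1ᵢ² = 0.26² + 0.34² + 0.02² + 0.04² + 0.02² + 0.04² + 0.25² + 0.03² = 0.0676 + 0.1156 + 0.0004 + 0.0016 + 0.0004 + 0.0016 + 0.0625 + 0.0009 = 0.2506
Σp_2ᵢ² = 0.07² + 0.12² + 0.19² + 0.13² + 0.19² + 0.11² + 0.12² + 0.07² = 0.0049 + 0.0144 + 0.0361 + 0.0169 + 0.0361 + 0.0121 + 0.0144 + 0.0049 = 0.1398
O = 0.1083 / √(0.2506 × 0.1398) = 0.1083 / 0.18717 = 0.5786
O = 0.5786 < 0.7 → No.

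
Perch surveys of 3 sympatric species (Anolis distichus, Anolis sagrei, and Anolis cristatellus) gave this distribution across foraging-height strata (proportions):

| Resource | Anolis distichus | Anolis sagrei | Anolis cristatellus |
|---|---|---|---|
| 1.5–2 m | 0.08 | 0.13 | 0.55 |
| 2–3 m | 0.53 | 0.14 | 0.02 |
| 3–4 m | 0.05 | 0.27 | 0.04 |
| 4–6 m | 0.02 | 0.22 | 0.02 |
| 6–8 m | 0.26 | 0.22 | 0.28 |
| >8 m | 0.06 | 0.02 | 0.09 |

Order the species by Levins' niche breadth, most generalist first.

Anolis sagrei > Anolis distichus > Anolis cristatellus

Σp_distᵢ² = 0.08² + 0.53² + 0.05² + 0.02² + 0.26² + 0.06² = 0.0064 + 0.2809 + 0.0025 + 0.0004 + 0.0676 + 0.0036 = 0.3614
B_dist = 1 / 0.3614 = 2.7670
Σp_sagrᵢ² = 0.13² + 0.14² + 0.27² + 0.22² + 0.22² + 0.02² = 0.0169 + 0.0196 + 0.0729 + 0.0484 + 0.0484 + 0.0004 = 0.2066
B_sagr = 1 / 0.2066 = 4.8403
Σp_crisᵢ² = 0.55² + 0.02² + 0.04² + 0.02² + 0.28² + 0.09² = 0.3025 + 0.0004 + 0.0016 + 0.0004 + 0.0784 + 0.0081 = 0.3914
B_cris = 1 / 0.3914 = 2.5549
Ranking by B (broadest → narrowest): Anolis sagrei (4.84) > Anolis distichus (2.77) > Anolis cristatellus (2.55)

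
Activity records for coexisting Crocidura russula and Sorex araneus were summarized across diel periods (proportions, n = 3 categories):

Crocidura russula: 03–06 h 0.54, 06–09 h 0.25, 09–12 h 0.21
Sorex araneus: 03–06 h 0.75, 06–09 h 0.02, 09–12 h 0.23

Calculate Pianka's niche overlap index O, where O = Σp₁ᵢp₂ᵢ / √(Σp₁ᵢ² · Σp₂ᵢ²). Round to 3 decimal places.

Σ p₁ᵢp₂ᵢ = 0.4050 + 0.0050 + 0.0483 = 0.4583
Σp_1ᵢ² = 0.54² + 0.25² + 0.21² = 0.2916 + 0.0625 + 0.0441 = 0.3982
Σp_2ᵢ² = 0.75² + 0.02² + 0.23² = 0.5625 + 0.0004 + 0.0529 = 0.6158
O = 0.4583 / √(0.3982 × 0.6158) = 0.4583 / 0.495188 = 0.92551

0.926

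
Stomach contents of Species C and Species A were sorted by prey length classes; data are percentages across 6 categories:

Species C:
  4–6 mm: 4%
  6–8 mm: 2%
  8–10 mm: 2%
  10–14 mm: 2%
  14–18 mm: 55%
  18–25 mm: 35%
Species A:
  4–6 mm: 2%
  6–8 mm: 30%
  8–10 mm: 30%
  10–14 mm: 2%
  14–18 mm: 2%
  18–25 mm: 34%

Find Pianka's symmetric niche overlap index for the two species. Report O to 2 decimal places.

Convert percentages to proportions (divide by 100).
Σ p₁ᵢp₂ᵢ = 0.0008 + 0.0060 + 0.0060 + 0.0004 + 0.0110 + 0.1190 = 0.1432
Σp_1ᵢ² = 0.04² + 0.02² + 0.02² + 0.02² + 0.55² + 0.35² = 0.0016 + 0.0004 + 0.0004 + 0.0004 + 0.3025 + 0.1225 = 0.4278
Σp_2ᵢ² = 0.02² + 0.30² + 0.30² + 0.02² + 0.02² + 0.34² = 0.0004 + 0.0900 + 0.0900 + 0.0004 + 0.0004 + 0.1156 = 0.2968
O = 0.1432 / √(0.4278 × 0.2968) = 0.1432 / 0.35633 = 0.4019

0.40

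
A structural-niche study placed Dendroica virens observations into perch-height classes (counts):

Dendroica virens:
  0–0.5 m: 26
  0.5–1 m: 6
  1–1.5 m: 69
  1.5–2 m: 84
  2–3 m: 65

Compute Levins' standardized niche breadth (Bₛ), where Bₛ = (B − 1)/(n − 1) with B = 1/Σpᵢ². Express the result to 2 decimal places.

0.68

Proportions for Dendroica virens (n=250): 26/250=0.1040, 6/250=0.0240, 69/250=0.2760, 84/250=0.3360, 65/250=0.2600
Σpᵢ² = 0.1040² + 0.0240² + 0.2760² + 0.3360² + 0.2600² = 0.010816 + 0.000576 + 0.076176 + 0.112896 + 0.067600 = 0.268064
B = 1 / 0.268064 = 3.7305
Bₛ = (B − 1)/(n − 1) = (3.7305 − 1)/(5 − 1) = 2.7305/4 = 0.6826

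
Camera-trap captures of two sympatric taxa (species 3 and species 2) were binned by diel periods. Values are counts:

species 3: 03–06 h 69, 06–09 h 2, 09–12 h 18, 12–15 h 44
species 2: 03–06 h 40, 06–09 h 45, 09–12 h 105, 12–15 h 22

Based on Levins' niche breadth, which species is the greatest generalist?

Proportions for species 3 (n=133): 69/133=0.5188, 2/133=0.0150, 18/133=0.1353, 44/133=0.3308
Proportions for species 2 (n=212): 40/212=0.1887, 45/212=0.2123, 105/212=0.4953, 22/212=0.1038
Σp_3ᵢ² = 0.5188² + 0.0150² + 0.1353² + 0.3308² = 0.269153 + 0.000225 + 0.018306 + 0.109429 = 0.397113
B_3 = 1 / 0.397113 = 2.5182
Σp_2ᵢ² = 0.1887² + 0.2123² + 0.4953² + 0.1038² = 0.035608 + 0.045071 + 0.245322 + 0.010774 = 0.336775
B_2 = 1 / 0.336775 = 2.9693
Highest B → broadest niche (most generalist): species 2 (B = 2.97).

species 2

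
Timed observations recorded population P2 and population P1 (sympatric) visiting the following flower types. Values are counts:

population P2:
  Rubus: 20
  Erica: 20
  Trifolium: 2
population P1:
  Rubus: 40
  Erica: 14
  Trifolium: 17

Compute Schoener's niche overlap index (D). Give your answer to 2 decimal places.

Proportions for population P2 (n=42): 20/42=0.4762, 20/42=0.4762, 2/42=0.0476
Proportions for population P1 (n=71): 40/71=0.5634, 14/71=0.1972, 17/71=0.2394
Σ|p₁ᵢ − p₂ᵢ| = 0.0872 + 0.2790 + 0.1918 = 0.5580
D = 1 − ½ × 0.5580 = 1 − 0.27900 = 0.72100

0.72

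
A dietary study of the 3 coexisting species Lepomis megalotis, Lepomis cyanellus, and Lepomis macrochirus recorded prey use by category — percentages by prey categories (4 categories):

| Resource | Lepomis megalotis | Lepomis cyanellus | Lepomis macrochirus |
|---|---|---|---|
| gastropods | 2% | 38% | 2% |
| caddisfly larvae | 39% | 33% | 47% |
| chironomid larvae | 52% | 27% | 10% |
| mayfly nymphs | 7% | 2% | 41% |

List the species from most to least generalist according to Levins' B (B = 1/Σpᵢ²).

Convert percentages to proportions (divide by 100).
Σp_megaᵢ² = 0.02² + 0.39² + 0.52² + 0.07² = 0.0004 + 0.1521 + 0.2704 + 0.0049 = 0.4278
B_mega = 1 / 0.4278 = 2.3375
Σp_cyanᵢ² = 0.38² + 0.33² + 0.27² + 0.02² = 0.1444 + 0.1089 + 0.0729 + 0.0004 = 0.3266
B_cyan = 1 / 0.3266 = 3.0618
Σp_macrᵢ² = 0.02² + 0.47² + 0.10² + 0.41² = 0.0004 + 0.2209 + 0.0100 + 0.1681 = 0.3994
B_macr = 1 / 0.3994 = 2.5038
Ranking by B (broadest → narrowest): Lepomis cyanellus (3.06) > Lepomis macrochirus (2.50) > Lepomis megalotis (2.34)

Lepomis cyanellus > Lepomis macrochirus > Lepomis megalotis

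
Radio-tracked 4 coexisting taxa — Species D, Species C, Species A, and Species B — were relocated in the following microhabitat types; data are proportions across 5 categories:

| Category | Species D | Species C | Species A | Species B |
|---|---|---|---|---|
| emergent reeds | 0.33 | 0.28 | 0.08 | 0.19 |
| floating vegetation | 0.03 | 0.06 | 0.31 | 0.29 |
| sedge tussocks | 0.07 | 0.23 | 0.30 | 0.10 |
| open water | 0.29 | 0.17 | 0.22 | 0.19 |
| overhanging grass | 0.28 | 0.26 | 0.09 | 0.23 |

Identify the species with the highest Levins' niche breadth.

Σp_Dᵢ² = 0.33² + 0.03² + 0.07² + 0.29² + 0.28² = 0.1089 + 0.0009 + 0.0049 + 0.0841 + 0.0784 = 0.2772
B_D = 1 / 0.2772 = 3.6075
Σp_Cᵢ² = 0.28² + 0.06² + 0.23² + 0.17² + 0.26² = 0.0784 + 0.0036 + 0.0529 + 0.0289 + 0.0676 = 0.2314
B_C = 1 / 0.2314 = 4.3215
Σp_Aᵢ² = 0.08² + 0.31² + 0.30² + 0.22² + 0.09² = 0.0064 + 0.0961 + 0.0900 + 0.0484 + 0.0081 = 0.2490
B_A = 1 / 0.2490 = 4.0161
Σp_Bᵢ² = 0.19² + 0.29² + 0.10² + 0.19² + 0.23² = 0.0361 + 0.0841 + 0.0100 + 0.0361 + 0.0529 = 0.2192
B_B = 1 / 0.2192 = 4.5620
Highest B → broadest niche (most generalist): Species B (B = 4.56).

Species B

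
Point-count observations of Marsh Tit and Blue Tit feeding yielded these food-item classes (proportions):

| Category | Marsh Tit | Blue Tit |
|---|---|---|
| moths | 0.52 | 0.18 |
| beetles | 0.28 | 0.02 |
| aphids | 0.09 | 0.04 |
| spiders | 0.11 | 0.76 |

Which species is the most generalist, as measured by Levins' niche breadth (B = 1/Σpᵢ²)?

Σp_Marsᵢ² = 0.52² + 0.28² + 0.09² + 0.11² = 0.2704 + 0.0784 + 0.0081 + 0.0121 = 0.3690
B_Mars = 1 / 0.3690 = 2.7100
Σp_Blueᵢ² = 0.18² + 0.02² + 0.04² + 0.76² = 0.0324 + 0.0004 + 0.0016 + 0.5776 = 0.6120
B_Blue = 1 / 0.6120 = 1.6340
Highest B → broadest niche (most generalist): Marsh Tit (B = 2.71).

Marsh Tit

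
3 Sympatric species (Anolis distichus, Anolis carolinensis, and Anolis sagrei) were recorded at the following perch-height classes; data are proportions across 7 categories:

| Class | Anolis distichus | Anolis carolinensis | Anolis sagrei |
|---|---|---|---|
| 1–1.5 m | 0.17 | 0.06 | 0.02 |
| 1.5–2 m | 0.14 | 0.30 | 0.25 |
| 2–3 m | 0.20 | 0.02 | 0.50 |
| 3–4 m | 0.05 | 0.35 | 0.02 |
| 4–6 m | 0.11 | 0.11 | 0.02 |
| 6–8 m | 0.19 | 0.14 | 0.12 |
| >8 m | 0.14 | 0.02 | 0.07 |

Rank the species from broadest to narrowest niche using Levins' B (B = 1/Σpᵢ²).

Anolis distichus > Anolis carolinensis > Anolis sagrei

Σp_distᵢ² = 0.17² + 0.14² + 0.20² + 0.05² + 0.11² + 0.19² + 0.14² = 0.0289 + 0.0196 + 0.0400 + 0.0025 + 0.0121 + 0.0361 + 0.0196 = 0.1588
B_dist = 1 / 0.1588 = 6.2972
Σp_caroᵢ² = 0.06² + 0.30² + 0.02² + 0.35² + 0.11² + 0.14² + 0.02² = 0.0036 + 0.0900 + 0.0004 + 0.1225 + 0.0121 + 0.0196 + 0.0004 = 0.2486
B_caro = 1 / 0.2486 = 4.0225
Σp_sagrᵢ² = 0.02² + 0.25² + 0.50² + 0.02² + 0.02² + 0.12² + 0.07² = 0.0004 + 0.0625 + 0.2500 + 0.0004 + 0.0004 + 0.0144 + 0.0049 = 0.3330
B_sagr = 1 / 0.3330 = 3.0030
Ranking by B (broadest → narrowest): Anolis distichus (6.30) > Anolis carolinensis (4.02) > Anolis sagrei (3.00)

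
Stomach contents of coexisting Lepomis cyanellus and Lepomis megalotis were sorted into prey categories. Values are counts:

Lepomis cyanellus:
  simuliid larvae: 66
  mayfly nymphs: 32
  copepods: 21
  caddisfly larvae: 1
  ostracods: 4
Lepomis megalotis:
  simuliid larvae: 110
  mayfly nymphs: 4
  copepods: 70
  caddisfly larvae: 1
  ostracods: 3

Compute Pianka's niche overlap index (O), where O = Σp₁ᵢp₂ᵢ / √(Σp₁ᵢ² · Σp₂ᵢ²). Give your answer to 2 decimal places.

0.89

Proportions for Lepomis cyanellus (n=124): 66/124=0.5323, 32/124=0.2581, 21/124=0.1694, 1/124=0.0081, 4/124=0.0323
Proportions for Lepomis megalotis (n=188): 110/188=0.5851, 4/188=0.0213, 70/188=0.3723, 1/188=0.0053, 3/188=0.0160
Σ p₁ᵢp₂ᵢ = 0.311449 + 0.005498 + 0.063068 + 0.000043 + 0.000517 = 0.380575
Σp_1ᵢ² = 0.5323² + 0.2581² + 0.1694² + 0.0081² + 0.0323² = 0.283343 + 0.066616 + 0.028696 + 0.000066 + 0.001043 = 0.379764
Σp_2ᵢ² = 0.5851² + 0.0213² + 0.3723² + 0.0053² + 0.0160² = 0.342342 + 0.000454 + 0.138607 + 0.000028 + 0.000256 = 0.481687
O = 0.380575 / √(0.379764 × 0.481687) = 0.380575 / 0.4277001 = 0.8898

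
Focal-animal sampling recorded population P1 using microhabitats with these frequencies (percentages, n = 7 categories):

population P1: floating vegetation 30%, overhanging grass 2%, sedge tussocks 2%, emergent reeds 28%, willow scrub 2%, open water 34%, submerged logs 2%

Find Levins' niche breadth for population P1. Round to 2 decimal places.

3.50

Convert percentages to proportions (divide by 100).
Σpᵢ² = 0.30² + 0.02² + 0.02² + 0.28² + 0.02² + 0.34² + 0.02² = 0.0900 + 0.0004 + 0.0004 + 0.0784 + 0.0004 + 0.1156 + 0.0004 = 0.2856
B = 1 / 0.2856 = 3.5014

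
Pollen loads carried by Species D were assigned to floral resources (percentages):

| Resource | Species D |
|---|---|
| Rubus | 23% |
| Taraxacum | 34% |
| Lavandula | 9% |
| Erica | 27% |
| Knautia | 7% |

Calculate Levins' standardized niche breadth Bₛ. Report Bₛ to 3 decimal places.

0.733

Convert percentages to proportions (divide by 100).
Σpᵢ² = 0.23² + 0.34² + 0.09² + 0.27² + 0.07² = 0.0529 + 0.1156 + 0.0081 + 0.0729 + 0.0049 = 0.2544
B = 1 / 0.2544 = 3.93082
Bₛ = (B − 1)/(n − 1) = (3.93082 − 1)/(5 − 1) = 2.93082/4 = 0.73271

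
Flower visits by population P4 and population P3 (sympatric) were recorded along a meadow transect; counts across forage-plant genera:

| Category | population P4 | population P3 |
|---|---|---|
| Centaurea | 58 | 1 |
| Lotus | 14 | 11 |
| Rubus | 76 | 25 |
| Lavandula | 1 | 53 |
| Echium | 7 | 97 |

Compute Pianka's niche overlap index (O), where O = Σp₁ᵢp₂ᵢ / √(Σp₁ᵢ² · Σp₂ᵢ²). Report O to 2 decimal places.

0.26

Proportions for population P4 (n=156): 58/156=0.3718, 14/156=0.0897, 76/156=0.4872, 1/156=0.0064, 7/156=0.0449
Proportions for population P3 (n=187): 1/187=0.0053, 11/187=0.0588, 25/187=0.1337, 53/187=0.2834, 97/187=0.5187
Σ p₁ᵢp₂ᵢ = 0.001971 + 0.005274 + 0.065139 + 0.001814 + 0.023290 = 0.097488
Σp_1ᵢ² = 0.3718² + 0.0897² + 0.4872² + 0.0064² + 0.0449² = 0.138235 + 0.008046 + 0.237364 + 0.000041 + 0.002016 = 0.385702
Σp_2ᵢ² = 0.0053² + 0.0588² + 0.1337² + 0.2834² + 0.5187² = 0.000028 + 0.003457 + 0.017876 + 0.080316 + 0.269050 = 0.370727
O = 0.097488 / √(0.385702 × 0.370727) = 0.097488 / 0.3781404 = 0.2578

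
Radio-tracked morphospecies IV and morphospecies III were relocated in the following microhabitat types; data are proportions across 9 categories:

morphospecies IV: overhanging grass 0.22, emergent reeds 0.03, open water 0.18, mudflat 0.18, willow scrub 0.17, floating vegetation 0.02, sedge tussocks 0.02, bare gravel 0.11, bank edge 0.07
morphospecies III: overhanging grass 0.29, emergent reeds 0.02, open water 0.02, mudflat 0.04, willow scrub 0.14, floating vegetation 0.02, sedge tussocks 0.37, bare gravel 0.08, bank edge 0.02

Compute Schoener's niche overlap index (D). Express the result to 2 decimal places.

Σ|p₁ᵢ − p₂ᵢ| = 0.07 + 0.01 + 0.16 + 0.14 + 0.03 + 0.00 + 0.35 + 0.03 + 0.05 = 0.84
D = 1 − ½ × 0.84 = 1 − 0.420 = 0.5800

0.58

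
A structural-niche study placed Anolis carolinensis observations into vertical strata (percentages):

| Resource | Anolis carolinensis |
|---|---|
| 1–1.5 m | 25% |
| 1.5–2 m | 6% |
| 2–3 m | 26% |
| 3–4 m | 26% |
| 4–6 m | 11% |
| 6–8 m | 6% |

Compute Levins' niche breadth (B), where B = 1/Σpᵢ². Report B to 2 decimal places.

Convert percentages to proportions (divide by 100).
Σpᵢ² = 0.25² + 0.06² + 0.26² + 0.26² + 0.11² + 0.06² = 0.0625 + 0.0036 + 0.0676 + 0.0676 + 0.0121 + 0.0036 = 0.2170
B = 1 / 0.2170 = 4.6083

4.61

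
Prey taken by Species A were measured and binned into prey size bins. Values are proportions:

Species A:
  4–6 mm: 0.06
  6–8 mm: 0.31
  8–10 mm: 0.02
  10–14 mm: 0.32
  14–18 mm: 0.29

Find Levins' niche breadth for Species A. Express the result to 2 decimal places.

Σpᵢ² = 0.06² + 0.31² + 0.02² + 0.32² + 0.29² = 0.0036 + 0.0961 + 0.0004 + 0.1024 + 0.0841 = 0.2866
B = 1 / 0.2866 = 3.4892

3.49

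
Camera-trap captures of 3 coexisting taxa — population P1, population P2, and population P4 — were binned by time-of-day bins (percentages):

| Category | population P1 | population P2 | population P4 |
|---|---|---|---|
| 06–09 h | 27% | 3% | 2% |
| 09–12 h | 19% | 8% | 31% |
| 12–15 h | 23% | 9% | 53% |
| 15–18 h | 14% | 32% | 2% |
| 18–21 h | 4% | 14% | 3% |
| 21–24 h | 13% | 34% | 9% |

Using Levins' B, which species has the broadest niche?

Convert percentages to proportions (divide by 100).
Σp_P1ᵢ² = 0.27² + 0.19² + 0.23² + 0.14² + 0.04² + 0.13² = 0.0729 + 0.0361 + 0.0529 + 0.0196 + 0.0016 + 0.0169 = 0.2000
B_P1 = 1 / 0.2000 = 5.0000
Σp_P2ᵢ² = 0.03² + 0.08² + 0.09² + 0.32² + 0.14² + 0.34² = 0.0009 + 0.0064 + 0.0081 + 0.1024 + 0.0196 + 0.1156 = 0.2530
B_P2 = 1 / 0.2530 = 3.9526
Σp_P4ᵢ² = 0.02² + 0.31² + 0.53² + 0.02² + 0.03² + 0.09² = 0.0004 + 0.0961 + 0.2809 + 0.0004 + 0.0009 + 0.0081 = 0.3868
B_P4 = 1 / 0.3868 = 2.5853
Highest B → broadest niche (most generalist): population P1 (B = 5.00).

population P1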